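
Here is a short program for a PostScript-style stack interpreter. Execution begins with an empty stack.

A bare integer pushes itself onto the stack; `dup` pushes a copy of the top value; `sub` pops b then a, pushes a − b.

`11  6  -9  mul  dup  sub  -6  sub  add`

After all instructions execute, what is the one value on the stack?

17

11  → [11]
6   → [11, 6]
-9  → [11, 6, -9]
mul → [11, -54]
dup → [11, -54, -54]
sub → [11, 0]
-6  → [11, 0, -6]
sub → [11, 6]
add → [17]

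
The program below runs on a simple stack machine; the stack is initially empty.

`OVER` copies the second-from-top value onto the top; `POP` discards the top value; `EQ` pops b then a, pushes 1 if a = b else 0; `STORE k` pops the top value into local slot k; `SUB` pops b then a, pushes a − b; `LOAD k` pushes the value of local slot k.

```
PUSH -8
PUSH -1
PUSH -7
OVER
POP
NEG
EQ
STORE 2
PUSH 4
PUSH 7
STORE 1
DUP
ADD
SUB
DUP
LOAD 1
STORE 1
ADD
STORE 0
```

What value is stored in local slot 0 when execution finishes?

PUSH -8 -> -8
PUSH -1 -> -8 -1
PUSH -7 -> -8 -1 -7
OVER    -> -8 -1 -7 -1
POP     -> -8 -1 -7
NEG     -> -8 -1 7
EQ      -> -8 0
STORE 2 -> -8
PUSH 4  -> -8 4
PUSH 7  -> -8 4 7
STORE 1 -> -8 4
DUP     -> -8 4 4
ADD     -> -8 8
SUB     -> -16
DUP     -> -16 -16
LOAD 1  -> -16 -16 7
STORE 1 -> -16 -16
ADD     -> -32
STORE 0 -> (empty)

-32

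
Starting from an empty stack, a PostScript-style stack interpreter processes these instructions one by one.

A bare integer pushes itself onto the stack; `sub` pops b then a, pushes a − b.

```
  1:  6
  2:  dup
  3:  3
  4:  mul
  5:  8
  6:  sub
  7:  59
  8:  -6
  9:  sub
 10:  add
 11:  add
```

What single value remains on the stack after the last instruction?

81

6   → 6
dup → 6 6
3   → 6 6 3
mul → 6 18
8   → 6 18 8
sub → 6 10
59  → 6 10 59
-6  → 6 10 59 -6
sub → 6 10 65
add → 6 75
add → 81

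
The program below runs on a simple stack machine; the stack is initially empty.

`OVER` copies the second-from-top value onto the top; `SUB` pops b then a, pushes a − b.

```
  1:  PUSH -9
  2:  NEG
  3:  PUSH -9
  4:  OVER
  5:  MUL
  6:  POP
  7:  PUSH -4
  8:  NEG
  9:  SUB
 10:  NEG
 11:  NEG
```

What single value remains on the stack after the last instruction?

PUSH -9  [-9]
NEG      [9]
PUSH -9  [9, -9]
OVER     [9, -9, 9]
MUL      [9, -81]
POP      [9]
PUSH -4  [9, -4]
NEG      [9, 4]
SUB      [5]
NEG      [-5]
NEG      [5]

5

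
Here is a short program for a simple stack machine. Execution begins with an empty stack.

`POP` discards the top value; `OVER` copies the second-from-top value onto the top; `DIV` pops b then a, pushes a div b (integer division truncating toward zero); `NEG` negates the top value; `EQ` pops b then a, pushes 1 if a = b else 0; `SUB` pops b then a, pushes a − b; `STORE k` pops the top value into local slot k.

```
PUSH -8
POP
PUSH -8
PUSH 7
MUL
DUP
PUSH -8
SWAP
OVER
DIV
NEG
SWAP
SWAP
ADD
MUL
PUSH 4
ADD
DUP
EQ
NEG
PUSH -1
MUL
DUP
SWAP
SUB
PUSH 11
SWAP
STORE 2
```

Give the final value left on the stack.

PUSH -8 -> -8
POP     -> (empty)
PUSH -8 -> -8
PUSH 7  -> -8 7
MUL     -> -56
DUP     -> -56 -56
PUSH -8 -> -56 -56 -8
SWAP    -> -56 -8 -56
OVER    -> -56 -8 -56 -8
DIV     -> -56 -8 7
NEG     -> -56 -8 -7
SWAP    -> -56 -7 -8
SWAP    -> -56 -8 -7
ADD     -> -56 -15
MUL     -> 840
PUSH 4  -> 840 4
ADD     -> 844
DUP     -> 844 844
EQ      -> 1
NEG     -> -1
PUSH -1 -> -1 -1
MUL     -> 1
DUP     -> 1 1
SWAP    -> 1 1
SUB     -> 0
PUSH 11 -> 0 11
SWAP    -> 11 0
STORE 2 -> 11

11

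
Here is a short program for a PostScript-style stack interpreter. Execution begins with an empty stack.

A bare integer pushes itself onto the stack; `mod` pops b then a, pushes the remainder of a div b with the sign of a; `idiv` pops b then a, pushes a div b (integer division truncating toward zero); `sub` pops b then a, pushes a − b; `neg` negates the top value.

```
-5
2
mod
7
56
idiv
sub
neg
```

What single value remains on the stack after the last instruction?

1

-5   : [-5]
2    : [-5, 2]
mod  : [-1]
7    : [-1, 7]
56   : [-1, 7, 56]
idiv : [-1, 0]
sub  : [-1]
neg  : [1]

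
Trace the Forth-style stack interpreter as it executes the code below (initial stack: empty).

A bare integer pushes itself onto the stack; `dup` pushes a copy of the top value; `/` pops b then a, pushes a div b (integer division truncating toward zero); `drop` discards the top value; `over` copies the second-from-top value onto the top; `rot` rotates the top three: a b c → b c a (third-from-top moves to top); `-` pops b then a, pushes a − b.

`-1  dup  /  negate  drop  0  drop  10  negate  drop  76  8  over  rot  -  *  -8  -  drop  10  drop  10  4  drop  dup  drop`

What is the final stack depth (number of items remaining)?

1

-1      -1
dup     -1 -1
/       1
negate  -1
drop    (empty)
0       0
drop    (empty)
10      10
negate  -10
drop    (empty)
76      76
8       76 8
over    76 8 76
rot     8 76 76
-       8 0
*       0
-8      0 -8
-       8
drop    (empty)
10      10
drop    (empty)
10      10
4       10 4
drop    10
dup     10 10
drop    10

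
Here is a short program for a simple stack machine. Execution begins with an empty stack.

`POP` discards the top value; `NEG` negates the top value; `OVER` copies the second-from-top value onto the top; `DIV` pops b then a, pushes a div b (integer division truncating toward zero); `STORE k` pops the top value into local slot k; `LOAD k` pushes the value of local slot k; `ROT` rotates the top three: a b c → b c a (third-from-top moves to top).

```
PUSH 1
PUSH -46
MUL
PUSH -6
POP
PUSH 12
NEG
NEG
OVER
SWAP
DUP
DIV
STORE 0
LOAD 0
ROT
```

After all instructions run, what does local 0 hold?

PUSH 1   -> 1
PUSH -46 -> 1 -46
MUL      -> -46
PUSH -6  -> -46 -6
POP      -> -46
PUSH 12  -> -46 12
NEG      -> -46 -12
NEG      -> -46 12
OVER     -> -46 12 -46
SWAP     -> -46 -46 12
DUP      -> -46 -46 12 12
DIV      -> -46 -46 1
STORE 0  -> -46 -46
LOAD 0   -> -46 -46 1
ROT      -> -46 1 -46

1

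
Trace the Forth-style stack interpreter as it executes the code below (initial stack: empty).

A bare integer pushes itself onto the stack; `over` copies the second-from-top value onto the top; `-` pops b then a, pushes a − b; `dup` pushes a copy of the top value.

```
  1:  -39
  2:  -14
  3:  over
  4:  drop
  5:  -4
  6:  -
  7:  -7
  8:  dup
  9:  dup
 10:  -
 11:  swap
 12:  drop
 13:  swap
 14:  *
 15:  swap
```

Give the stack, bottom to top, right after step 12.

-39   -39
-14   -39 -14
over  -39 -14 -39
drop  -39 -14
-4    -39 -14 -4
-     -39 -10
-7    -39 -10 -7
dup   -39 -10 -7 -7
dup   -39 -10 -7 -7 -7
-     -39 -10 -7 0
swap  -39 -10 0 -7
drop  -39 -10 0

[-39, -10, 0]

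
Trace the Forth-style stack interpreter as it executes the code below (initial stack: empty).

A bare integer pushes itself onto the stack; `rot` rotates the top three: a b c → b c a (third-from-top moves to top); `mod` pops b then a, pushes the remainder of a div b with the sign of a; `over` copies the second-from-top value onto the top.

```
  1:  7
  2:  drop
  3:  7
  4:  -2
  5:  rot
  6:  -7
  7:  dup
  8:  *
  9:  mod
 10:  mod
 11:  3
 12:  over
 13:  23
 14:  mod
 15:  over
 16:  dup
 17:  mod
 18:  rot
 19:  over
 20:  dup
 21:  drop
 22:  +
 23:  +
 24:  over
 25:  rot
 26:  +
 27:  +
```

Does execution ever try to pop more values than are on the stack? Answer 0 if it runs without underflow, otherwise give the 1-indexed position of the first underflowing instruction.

5

7    : [7]
drop : []
7    : [7]
-2   : [7, -2]
rot  — needs 3 operands, stack has 2 → underflow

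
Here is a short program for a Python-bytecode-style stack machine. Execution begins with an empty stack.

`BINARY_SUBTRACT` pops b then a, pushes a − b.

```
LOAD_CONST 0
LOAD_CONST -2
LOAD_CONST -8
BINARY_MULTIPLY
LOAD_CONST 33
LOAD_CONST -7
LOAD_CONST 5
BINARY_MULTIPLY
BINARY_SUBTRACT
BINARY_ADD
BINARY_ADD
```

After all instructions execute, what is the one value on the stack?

LOAD_CONST 0    -> [0]
LOAD_CONST -2   -> [0, -2]
LOAD_CONST -8   -> [0, -2, -8]
BINARY_MULTIPLY -> [0, 16]
LOAD_CONST 33   -> [0, 16, 33]
LOAD_CONST -7   -> [0, 16, 33, -7]
LOAD_CONST 5    -> [0, 16, 33, -7, 5]
BINARY_MULTIPLY -> [0, 16, 33, -35]
BINARY_SUBTRACT -> [0, 16, 68]
BINARY_ADD      -> [0, 84]
BINARY_ADD      -> [84]

84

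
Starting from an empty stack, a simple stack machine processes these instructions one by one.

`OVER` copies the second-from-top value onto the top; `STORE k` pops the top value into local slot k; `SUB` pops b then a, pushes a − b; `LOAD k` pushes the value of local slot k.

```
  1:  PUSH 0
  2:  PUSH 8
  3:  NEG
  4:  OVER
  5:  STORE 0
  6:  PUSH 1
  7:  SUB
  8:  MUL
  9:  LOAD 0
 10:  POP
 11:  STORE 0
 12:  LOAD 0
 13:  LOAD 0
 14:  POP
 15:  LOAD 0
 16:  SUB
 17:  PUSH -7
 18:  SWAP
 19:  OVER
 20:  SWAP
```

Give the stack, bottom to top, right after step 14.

[0]

PUSH 0  : [0]
PUSH 8  : [0, 8]
NEG     : [0, -8]
OVER    : [0, -8, 0]
STORE 0 : [0, -8]
PUSH 1  : [0, -8, 1]
SUB     : [0, -9]
MUL     : [0]
LOAD 0  : [0, 0]
POP     : [0]
STORE 0 : []
LOAD 0  : [0]
LOAD 0  : [0, 0]
POP     : [0]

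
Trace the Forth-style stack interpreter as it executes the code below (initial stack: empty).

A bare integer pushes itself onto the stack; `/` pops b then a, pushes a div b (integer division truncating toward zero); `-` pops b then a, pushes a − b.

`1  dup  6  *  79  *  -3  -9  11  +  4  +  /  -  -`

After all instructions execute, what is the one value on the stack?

-473

1   → 1
dup → 1 1
6   → 1 1 6
*   → 1 6
79  → 1 6 79
*   → 1 474
-3  → 1 474 -3
-9  → 1 474 -3 -9
11  → 1 474 -3 -9 11
+   → 1 474 -3 2
4   → 1 474 -3 2 4
+   → 1 474 -3 6
/   → 1 474 0
-   → 1 474
-   → -473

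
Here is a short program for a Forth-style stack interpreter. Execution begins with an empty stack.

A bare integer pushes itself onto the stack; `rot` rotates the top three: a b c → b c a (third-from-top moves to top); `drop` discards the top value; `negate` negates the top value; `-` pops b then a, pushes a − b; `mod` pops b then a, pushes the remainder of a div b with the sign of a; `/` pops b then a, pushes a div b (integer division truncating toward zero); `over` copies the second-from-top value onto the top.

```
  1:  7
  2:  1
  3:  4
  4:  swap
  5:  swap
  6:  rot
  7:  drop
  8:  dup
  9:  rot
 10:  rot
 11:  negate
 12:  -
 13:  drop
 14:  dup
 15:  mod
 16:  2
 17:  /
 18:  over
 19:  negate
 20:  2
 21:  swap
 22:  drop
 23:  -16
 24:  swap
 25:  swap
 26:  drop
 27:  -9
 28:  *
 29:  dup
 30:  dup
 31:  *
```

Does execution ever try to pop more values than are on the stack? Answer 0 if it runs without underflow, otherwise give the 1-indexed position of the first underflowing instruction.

18

7      : 7
1      : 7 1
4      : 7 1 4
swap   : 7 4 1
swap   : 7 1 4
rot    : 1 4 7
drop   : 1 4
dup    : 1 4 4
rot    : 4 4 1
rot    : 4 1 4
negate : 4 1 -4
-      : 4 5
drop   : 4
dup    : 4 4
mod    : 0
2      : 0 2
/      : 0
over  — needs 2 operands, stack has 1 → underflow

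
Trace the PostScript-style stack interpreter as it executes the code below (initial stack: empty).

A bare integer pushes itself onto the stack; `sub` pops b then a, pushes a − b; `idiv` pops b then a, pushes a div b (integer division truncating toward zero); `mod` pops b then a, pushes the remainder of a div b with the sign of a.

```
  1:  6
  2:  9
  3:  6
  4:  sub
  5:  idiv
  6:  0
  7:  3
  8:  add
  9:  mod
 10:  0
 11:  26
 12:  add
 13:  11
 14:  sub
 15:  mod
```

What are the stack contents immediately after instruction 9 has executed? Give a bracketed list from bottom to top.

6    -> [6]
9    -> [6, 9]
6    -> [6, 9, 6]
sub  -> [6, 3]
idiv -> [2]
0    -> [2, 0]
3    -> [2, 0, 3]
add  -> [2, 3]
mod  -> [2]

[2]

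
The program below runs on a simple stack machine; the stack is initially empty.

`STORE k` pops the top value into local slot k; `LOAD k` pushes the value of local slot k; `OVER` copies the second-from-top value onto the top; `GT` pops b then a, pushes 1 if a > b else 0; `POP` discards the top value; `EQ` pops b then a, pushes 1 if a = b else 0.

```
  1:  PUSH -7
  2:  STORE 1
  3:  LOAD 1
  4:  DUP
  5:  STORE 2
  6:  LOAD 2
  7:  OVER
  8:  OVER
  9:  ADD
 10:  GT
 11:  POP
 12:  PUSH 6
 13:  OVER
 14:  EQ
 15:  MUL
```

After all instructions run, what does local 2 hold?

PUSH -7 -> [-7]
STORE 1 -> []
LOAD 1  -> [-7]
DUP     -> [-7, -7]
STORE 2 -> [-7]
LOAD 2  -> [-7, -7]
OVER    -> [-7, -7, -7]
OVER    -> [-7, -7, -7, -7]
ADD     -> [-7, -7, -14]
GT      -> [-7, 1]
POP     -> [-7]
PUSH 6  -> [-7, 6]
OVER    -> [-7, 6, -7]
EQ      -> [-7, 0]
MUL     -> [0]

-7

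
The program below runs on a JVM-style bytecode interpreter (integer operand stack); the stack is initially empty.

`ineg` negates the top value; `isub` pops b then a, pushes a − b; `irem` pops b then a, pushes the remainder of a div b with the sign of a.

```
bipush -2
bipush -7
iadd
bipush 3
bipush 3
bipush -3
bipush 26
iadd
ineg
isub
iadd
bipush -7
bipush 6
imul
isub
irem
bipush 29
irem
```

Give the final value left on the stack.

-9

bipush -2  [-2]
bipush -7  [-2, -7]
iadd       [-9]
bipush 3   [-9, 3]
bipush 3   [-9, 3, 3]
bipush -3  [-9, 3, 3, -3]
bipush 26  [-9, 3, 3, -3, 26]
iadd       [-9, 3, 3, 23]
ineg       [-9, 3, 3, -23]
isub       [-9, 3, 26]
iadd       [-9, 29]
bipush -7  [-9, 29, -7]
bipush 6   [-9, 29, -7, 6]
imul       [-9, 29, -42]
isub       [-9, 71]
irem       [-9]
bipush 29  [-9, 29]
irem       [-9]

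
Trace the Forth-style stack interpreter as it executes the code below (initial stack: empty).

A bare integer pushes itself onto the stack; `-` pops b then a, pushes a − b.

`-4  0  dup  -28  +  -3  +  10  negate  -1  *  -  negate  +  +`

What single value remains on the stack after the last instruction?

37

-4     → [-4]
0      → [-4, 0]
dup    → [-4, 0, 0]
-28    → [-4, 0, 0, -28]
+      → [-4, 0, -28]
-3     → [-4, 0, -28, -3]
+      → [-4, 0, -31]
10     → [-4, 0, -31, 10]
negate → [-4, 0, -31, -10]
-1     → [-4, 0, -31, -10, -1]
*      → [-4, 0, -31, 10]
-      → [-4, 0, -41]
negate → [-4, 0, 41]
+      → [-4, 41]
+      → [37]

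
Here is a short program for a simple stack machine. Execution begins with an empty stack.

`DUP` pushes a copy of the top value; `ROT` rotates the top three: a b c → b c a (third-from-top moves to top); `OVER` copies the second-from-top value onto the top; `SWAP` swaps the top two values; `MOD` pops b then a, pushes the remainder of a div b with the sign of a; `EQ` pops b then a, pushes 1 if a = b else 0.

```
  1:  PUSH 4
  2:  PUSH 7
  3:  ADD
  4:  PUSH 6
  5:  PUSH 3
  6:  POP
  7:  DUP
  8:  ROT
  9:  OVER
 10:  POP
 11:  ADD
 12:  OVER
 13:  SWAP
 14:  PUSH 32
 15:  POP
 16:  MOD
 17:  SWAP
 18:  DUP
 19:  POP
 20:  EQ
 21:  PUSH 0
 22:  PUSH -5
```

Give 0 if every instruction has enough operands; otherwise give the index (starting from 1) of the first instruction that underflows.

PUSH 4  → [4]
PUSH 7  → [4, 7]
ADD     → [11]
PUSH 6  → [11, 6]
PUSH 3  → [11, 6, 3]
POP     → [11, 6]
DUP     → [11, 6, 6]
ROT     → [6, 6, 11]
OVER    → [6, 6, 11, 6]
POP     → [6, 6, 11]
ADD     → [6, 17]
OVER    → [6, 17, 6]
SWAP    → [6, 6, 17]
PUSH 32 → [6, 6, 17, 32]
POP     → [6, 6, 17]
MOD     → [6, 6]
SWAP    → [6, 6]
DUP     → [6, 6, 6]
POP     → [6, 6]
EQ      → [1]
PUSH 0  → [1, 0]
PUSH -5 → [1, 0, -5]

0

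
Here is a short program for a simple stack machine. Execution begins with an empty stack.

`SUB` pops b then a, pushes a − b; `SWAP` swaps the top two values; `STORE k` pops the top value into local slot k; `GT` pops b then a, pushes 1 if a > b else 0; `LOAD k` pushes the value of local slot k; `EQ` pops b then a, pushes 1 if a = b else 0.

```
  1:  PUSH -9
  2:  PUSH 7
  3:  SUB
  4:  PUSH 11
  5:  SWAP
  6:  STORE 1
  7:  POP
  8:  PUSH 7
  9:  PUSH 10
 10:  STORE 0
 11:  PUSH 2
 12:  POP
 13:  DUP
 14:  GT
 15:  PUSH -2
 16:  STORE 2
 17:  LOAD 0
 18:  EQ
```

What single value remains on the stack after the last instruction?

0

PUSH -9 → [-9]
PUSH 7  → [-9, 7]
SUB     → [-16]
PUSH 11 → [-16, 11]
SWAP    → [11, -16]
STORE 1 → [11]
POP     → []
PUSH 7  → [7]
PUSH 10 → [7, 10]
STORE 0 → [7]
PUSH 2  → [7, 2]
POP     → [7]
DUP     → [7, 7]
GT      → [0]
PUSH -2 → [0, -2]
STORE 2 → [0]
LOAD 0  → [0, 10]
EQ      → [0]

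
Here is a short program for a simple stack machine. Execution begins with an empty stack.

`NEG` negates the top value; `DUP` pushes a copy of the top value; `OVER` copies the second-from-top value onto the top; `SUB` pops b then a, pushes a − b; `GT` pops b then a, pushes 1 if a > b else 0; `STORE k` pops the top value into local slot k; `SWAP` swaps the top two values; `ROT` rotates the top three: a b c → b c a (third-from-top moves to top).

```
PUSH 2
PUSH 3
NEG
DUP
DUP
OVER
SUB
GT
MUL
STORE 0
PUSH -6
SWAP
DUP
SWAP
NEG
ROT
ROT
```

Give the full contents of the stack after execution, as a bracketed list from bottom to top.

[-2, -6, 2]

PUSH 2  : 2
PUSH 3  : 2 3
NEG     : 2 -3
DUP     : 2 -3 -3
DUP     : 2 -3 -3 -3
OVER    : 2 -3 -3 -3 -3
SUB     : 2 -3 -3 0
GT      : 2 -3 0
MUL     : 2 0
STORE 0 : 2
PUSH -6 : 2 -6
SWAP    : -6 2
DUP     : -6 2 2
SWAP    : -6 2 2
NEG     : -6 2 -2
ROT     : 2 -2 -6
ROT     : -2 -6 2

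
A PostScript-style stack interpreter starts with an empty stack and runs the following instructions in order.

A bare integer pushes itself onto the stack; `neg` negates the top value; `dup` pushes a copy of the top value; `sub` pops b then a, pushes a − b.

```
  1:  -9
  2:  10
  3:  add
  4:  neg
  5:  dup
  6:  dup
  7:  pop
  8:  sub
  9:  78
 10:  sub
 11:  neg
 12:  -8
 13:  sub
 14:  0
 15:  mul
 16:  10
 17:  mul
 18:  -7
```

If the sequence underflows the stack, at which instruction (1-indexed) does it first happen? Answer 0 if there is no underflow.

0

-9  → -9
10  → -9 10
add → 1
neg → -1
dup → -1 -1
dup → -1 -1 -1
pop → -1 -1
sub → 0
78  → 0 78
sub → -78
neg → 78
-8  → 78 -8
sub → 86
0   → 86 0
mul → 0
10  → 0 10
mul → 0
-7  → 0 -7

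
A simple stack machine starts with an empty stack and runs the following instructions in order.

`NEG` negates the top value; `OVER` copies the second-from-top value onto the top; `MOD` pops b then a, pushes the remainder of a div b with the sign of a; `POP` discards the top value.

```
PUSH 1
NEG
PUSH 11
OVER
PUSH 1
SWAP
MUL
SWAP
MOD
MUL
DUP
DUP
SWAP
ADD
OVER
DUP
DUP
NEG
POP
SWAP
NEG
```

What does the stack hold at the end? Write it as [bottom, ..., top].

PUSH 1   1
NEG      -1
PUSH 11  -1 11
OVER     -1 11 -1
PUSH 1   -1 11 -1 1
SWAP     -1 11 1 -1
MUL      -1 11 -1
SWAP     -1 -1 11
MOD      -1 -1
MUL      1
DUP      1 1
DUP      1 1 1
SWAP     1 1 1
ADD      1 2
OVER     1 2 1
DUP      1 2 1 1
DUP      1 2 1 1 1
NEG      1 2 1 1 -1
POP      1 2 1 1
SWAP     1 2 1 1
NEG      1 2 1 -1

[1, 2, 1, -1]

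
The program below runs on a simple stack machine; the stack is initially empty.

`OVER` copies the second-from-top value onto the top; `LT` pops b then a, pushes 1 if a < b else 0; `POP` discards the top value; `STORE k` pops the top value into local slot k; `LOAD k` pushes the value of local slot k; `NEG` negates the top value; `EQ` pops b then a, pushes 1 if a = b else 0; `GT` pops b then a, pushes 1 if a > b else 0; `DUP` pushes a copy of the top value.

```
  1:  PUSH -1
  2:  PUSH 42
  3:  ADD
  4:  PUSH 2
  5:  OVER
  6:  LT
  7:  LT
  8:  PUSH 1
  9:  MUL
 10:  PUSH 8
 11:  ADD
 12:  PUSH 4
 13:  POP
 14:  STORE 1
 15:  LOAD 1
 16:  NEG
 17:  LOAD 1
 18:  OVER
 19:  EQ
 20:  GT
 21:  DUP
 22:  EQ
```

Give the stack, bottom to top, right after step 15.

PUSH -1  [-1]
PUSH 42  [-1, 42]
ADD      [41]
PUSH 2   [41, 2]
OVER     [41, 2, 41]
LT       [41, 1]
LT       [0]
PUSH 1   [0, 1]
MUL      [0]
PUSH 8   [0, 8]
ADD      [8]
PUSH 4   [8, 4]
POP      [8]
STORE 1  []
LOAD 1   [8]

[8]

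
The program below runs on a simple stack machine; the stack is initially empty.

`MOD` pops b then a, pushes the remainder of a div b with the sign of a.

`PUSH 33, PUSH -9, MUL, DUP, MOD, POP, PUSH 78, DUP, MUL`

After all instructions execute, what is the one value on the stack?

PUSH 33 : [33]
PUSH -9 : [33, -9]
MUL     : [-297]
DUP     : [-297, -297]
MOD     : [0]
POP     : []
PUSH 78 : [78]
DUP     : [78, 78]
MUL     : [6084]

6084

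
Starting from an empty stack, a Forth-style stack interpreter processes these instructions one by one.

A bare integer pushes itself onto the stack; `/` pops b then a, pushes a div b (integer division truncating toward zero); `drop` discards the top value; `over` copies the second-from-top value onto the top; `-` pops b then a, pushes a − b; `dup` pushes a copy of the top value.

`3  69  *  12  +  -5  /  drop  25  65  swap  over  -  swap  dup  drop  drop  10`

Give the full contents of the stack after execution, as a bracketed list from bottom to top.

3     [3]
69    [3, 69]
*     [207]
12    [207, 12]
+     [219]
-5    [219, -5]
/     [-43]
drop  []
25    [25]
65    [25, 65]
swap  [65, 25]
over  [65, 25, 65]
-     [65, -40]
swap  [-40, 65]
dup   [-40, 65, 65]
drop  [-40, 65]
drop  [-40]
10    [-40, 10]

[-40, 10]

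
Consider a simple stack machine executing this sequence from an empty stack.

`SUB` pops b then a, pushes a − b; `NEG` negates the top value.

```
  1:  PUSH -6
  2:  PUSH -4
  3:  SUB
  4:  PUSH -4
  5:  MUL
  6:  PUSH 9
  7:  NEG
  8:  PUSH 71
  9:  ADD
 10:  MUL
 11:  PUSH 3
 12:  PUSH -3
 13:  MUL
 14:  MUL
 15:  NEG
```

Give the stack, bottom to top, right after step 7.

PUSH -6 → -6
PUSH -4 → -6 -4
SUB     → -2
PUSH -4 → -2 -4
MUL     → 8
PUSH 9  → 8 9
NEG     → 8 -9

[8, -9]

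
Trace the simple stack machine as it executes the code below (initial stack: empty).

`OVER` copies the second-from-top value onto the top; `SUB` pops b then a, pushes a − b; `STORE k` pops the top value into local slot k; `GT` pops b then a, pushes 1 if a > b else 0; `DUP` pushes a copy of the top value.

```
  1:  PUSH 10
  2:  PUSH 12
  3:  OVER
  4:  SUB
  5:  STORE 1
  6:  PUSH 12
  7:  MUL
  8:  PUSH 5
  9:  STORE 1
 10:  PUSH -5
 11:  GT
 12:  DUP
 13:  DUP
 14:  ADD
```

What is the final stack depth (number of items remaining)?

2

PUSH 10 → 10
PUSH 12 → 10 12
OVER    → 10 12 10
SUB     → 10 2
STORE 1 → 10
PUSH 12 → 10 12
MUL     → 120
PUSH 5  → 120 5
STORE 1 → 120
PUSH -5 → 120 -5
GT      → 1
DUP     → 1 1
DUP     → 1 1 1
ADD     → 1 2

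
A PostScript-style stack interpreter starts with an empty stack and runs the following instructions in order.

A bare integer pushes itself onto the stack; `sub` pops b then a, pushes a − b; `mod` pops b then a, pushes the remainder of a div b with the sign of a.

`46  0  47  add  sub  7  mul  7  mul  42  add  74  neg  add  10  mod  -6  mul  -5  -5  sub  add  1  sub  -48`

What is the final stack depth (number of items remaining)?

2

46  : 46
0   : 46 0
47  : 46 0 47
add : 46 47
sub : -1
7   : -1 7
mul : -7
7   : -7 7
mul : -49
42  : -49 42
add : -7
74  : -7 74
neg : -7 -74
add : -81
10  : -81 10
mod : -1
-6  : -1 -6
mul : 6
-5  : 6 -5
-5  : 6 -5 -5
sub : 6 0
add : 6
1   : 6 1
sub : 5
-48 : 5 -48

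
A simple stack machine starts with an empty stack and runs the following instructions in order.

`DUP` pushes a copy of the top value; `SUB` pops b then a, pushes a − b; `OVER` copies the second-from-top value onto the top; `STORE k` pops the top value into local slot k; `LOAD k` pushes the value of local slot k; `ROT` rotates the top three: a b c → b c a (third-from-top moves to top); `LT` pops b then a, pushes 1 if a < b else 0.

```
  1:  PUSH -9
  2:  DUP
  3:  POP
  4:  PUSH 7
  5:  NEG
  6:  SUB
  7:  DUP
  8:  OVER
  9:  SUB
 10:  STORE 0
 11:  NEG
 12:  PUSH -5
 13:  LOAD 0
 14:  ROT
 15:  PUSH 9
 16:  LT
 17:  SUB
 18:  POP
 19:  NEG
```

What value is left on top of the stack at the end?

5

PUSH -9 : [-9]
DUP     : [-9, -9]
POP     : [-9]
PUSH 7  : [-9, 7]
NEG     : [-9, -7]
SUB     : [-2]
DUP     : [-2, -2]
OVER    : [-2, -2, -2]
SUB     : [-2, 0]
STORE 0 : [-2]
NEG     : [2]
PUSH -5 : [2, -5]
LOAD 0  : [2, -5, 0]
ROT     : [-5, 0, 2]
PUSH 9  : [-5, 0, 2, 9]
LT      : [-5, 0, 1]
SUB     : [-5, -1]
POP     : [-5]
NEG     : [5]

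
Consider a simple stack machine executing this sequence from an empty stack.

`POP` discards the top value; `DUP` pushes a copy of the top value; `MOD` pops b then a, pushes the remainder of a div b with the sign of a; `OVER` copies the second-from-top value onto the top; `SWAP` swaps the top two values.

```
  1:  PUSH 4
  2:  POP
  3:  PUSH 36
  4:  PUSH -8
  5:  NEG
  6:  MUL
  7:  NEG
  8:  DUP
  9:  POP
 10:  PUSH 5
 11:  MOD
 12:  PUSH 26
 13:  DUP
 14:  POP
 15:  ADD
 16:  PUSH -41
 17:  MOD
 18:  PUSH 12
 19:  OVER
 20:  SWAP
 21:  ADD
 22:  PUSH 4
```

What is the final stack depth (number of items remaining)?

PUSH 4    [4]
POP       []
PUSH 36   [36]
PUSH -8   [36, -8]
NEG       [36, 8]
MUL       [288]
NEG       [-288]
DUP       [-288, -288]
POP       [-288]
PUSH 5    [-288, 5]
MOD       [-3]
PUSH 26   [-3, 26]
DUP       [-3, 26, 26]
POP       [-3, 26]
ADD       [23]
PUSH -41  [23, -41]
MOD       [23]
PUSH 12   [23, 12]
OVER      [23, 12, 23]
SWAP      [23, 23, 12]
ADD       [23, 35]
PUSH 4    [23, 35, 4]

3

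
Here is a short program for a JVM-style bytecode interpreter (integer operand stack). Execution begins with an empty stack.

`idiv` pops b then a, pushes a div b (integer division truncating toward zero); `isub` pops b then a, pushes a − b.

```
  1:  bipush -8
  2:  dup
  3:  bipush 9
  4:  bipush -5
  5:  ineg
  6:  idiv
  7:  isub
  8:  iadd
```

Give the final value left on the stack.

-17

bipush -8  [-8]
dup        [-8, -8]
bipush 9   [-8, -8, 9]
bipush -5  [-8, -8, 9, -5]
ineg       [-8, -8, 9, 5]
idiv       [-8, -8, 1]
isub       [-8, -9]
iadd       [-17]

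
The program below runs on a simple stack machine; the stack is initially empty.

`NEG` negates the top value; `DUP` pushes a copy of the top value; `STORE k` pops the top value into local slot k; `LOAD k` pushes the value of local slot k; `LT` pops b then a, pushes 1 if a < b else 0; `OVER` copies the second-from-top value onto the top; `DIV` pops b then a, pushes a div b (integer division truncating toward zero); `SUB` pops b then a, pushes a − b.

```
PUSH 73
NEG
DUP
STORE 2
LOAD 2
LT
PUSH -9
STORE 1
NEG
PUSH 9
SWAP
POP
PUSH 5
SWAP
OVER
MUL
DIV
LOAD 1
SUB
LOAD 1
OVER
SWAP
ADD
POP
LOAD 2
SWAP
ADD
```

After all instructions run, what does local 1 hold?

-9

PUSH 73  73
NEG      -73
DUP      -73 -73
STORE 2  -73
LOAD 2   -73 -73
LT       0
PUSH -9  0 -9
STORE 1  0
NEG      0
PUSH 9   0 9
SWAP     9 0
POP      9
PUSH 5   9 5
SWAP     5 9
OVER     5 9 5
MUL      5 45
DIV      0
LOAD 1   0 -9
SUB      9
LOAD 1   9 -9
OVER     9 -9 9
SWAP     9 9 -9
ADD      9 0
POP      9
LOAD 2   9 -73
SWAP     -73 9
ADD      -64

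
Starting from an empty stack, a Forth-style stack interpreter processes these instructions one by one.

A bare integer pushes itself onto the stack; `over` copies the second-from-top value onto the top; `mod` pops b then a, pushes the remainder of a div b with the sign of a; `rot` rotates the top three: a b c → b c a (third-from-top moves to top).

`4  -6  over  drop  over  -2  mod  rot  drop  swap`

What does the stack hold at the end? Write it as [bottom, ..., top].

4    → [4]
-6   → [4, -6]
over → [4, -6, 4]
drop → [4, -6]
over → [4, -6, 4]
-2   → [4, -6, 4, -2]
mod  → [4, -6, 0]
rot  → [-6, 0, 4]
drop → [-6, 0]
swap → [0, -6]

[0, -6]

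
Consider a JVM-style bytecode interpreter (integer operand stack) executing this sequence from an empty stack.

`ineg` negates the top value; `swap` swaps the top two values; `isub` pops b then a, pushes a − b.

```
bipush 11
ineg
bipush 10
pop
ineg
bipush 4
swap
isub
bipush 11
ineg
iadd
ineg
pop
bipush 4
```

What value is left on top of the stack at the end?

bipush 11 -> [11]
ineg      -> [-11]
bipush 10 -> [-11, 10]
pop       -> [-11]
ineg      -> [11]
bipush 4  -> [11, 4]
swap      -> [4, 11]
isub      -> [-7]
bipush 11 -> [-7, 11]
ineg      -> [-7, -11]
iadd      -> [-18]
ineg      -> [18]
pop       -> []
bipush 4  -> [4]

4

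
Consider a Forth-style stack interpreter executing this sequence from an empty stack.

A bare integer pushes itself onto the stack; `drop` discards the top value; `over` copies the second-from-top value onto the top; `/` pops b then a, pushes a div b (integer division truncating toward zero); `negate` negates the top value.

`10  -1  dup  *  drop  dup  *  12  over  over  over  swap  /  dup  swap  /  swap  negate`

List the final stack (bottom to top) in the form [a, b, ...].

10     -> 10
-1     -> 10 -1
dup    -> 10 -1 -1
*      -> 10 1
drop   -> 10
dup    -> 10 10
*      -> 100
12     -> 100 12
over   -> 100 12 100
over   -> 100 12 100 12
over   -> 100 12 100 12 100
swap   -> 100 12 100 100 12
/      -> 100 12 100 8
dup    -> 100 12 100 8 8
swap   -> 100 12 100 8 8
/      -> 100 12 100 1
swap   -> 100 12 1 100
negate -> 100 12 1 -100

[100, 12, 1, -100]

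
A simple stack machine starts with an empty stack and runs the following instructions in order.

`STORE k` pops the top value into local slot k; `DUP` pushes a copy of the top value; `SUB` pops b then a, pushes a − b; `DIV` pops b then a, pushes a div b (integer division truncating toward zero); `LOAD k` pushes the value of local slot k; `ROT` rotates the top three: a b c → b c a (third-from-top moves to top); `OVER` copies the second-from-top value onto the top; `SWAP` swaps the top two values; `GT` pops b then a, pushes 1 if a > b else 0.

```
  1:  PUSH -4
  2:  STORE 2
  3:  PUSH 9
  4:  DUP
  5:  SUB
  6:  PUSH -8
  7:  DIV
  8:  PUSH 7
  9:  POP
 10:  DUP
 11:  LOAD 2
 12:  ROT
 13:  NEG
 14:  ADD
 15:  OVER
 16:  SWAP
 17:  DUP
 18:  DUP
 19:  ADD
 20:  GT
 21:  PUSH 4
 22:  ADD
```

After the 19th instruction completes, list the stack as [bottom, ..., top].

PUSH -4 : -4
STORE 2 : (empty)
PUSH 9  : 9
DUP     : 9 9
SUB     : 0
PUSH -8 : 0 -8
DIV     : 0
PUSH 7  : 0 7
POP     : 0
DUP     : 0 0
LOAD 2  : 0 0 -4
ROT     : 0 -4 0
NEG     : 0 -4 0
ADD     : 0 -4
OVER    : 0 -4 0
SWAP    : 0 0 -4
DUP     : 0 0 -4 -4
DUP     : 0 0 -4 -4 -4
ADD     : 0 0 -4 -8

[0, 0, -4, -8]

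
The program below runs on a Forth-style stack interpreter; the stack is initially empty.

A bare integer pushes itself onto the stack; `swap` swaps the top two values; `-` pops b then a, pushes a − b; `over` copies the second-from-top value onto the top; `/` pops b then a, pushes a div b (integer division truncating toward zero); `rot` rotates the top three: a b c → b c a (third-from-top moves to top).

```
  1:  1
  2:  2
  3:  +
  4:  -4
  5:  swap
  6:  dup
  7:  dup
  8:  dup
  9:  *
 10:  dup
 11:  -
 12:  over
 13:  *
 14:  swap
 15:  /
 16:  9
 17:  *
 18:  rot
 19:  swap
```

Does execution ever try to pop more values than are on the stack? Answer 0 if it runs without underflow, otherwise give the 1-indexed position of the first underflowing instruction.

1    : 1
2    : 1 2
+    : 3
-4   : 3 -4
swap : -4 3
dup  : -4 3 3
dup  : -4 3 3 3
dup  : -4 3 3 3 3
*    : -4 3 3 9
dup  : -4 3 3 9 9
-    : -4 3 3 0
over : -4 3 3 0 3
*    : -4 3 3 0
swap : -4 3 0 3
/    : -4 3 0
9    : -4 3 0 9
*    : -4 3 0
rot  : 3 0 -4
swap : 3 -4 0

0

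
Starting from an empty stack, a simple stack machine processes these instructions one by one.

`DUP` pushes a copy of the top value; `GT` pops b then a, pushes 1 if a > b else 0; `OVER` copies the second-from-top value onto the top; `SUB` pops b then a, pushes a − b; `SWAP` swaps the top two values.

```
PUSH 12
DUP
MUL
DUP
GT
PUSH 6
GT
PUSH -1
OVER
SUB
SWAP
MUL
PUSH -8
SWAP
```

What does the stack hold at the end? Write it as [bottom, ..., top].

[-8, 0]

PUSH 12 : [12]
DUP     : [12, 12]
MUL     : [144]
DUP     : [144, 144]
GT      : [0]
PUSH 6  : [0, 6]
GT      : [0]
PUSH -1 : [0, -1]
OVER    : [0, -1, 0]
SUB     : [0, -1]
SWAP    : [-1, 0]
MUL     : [0]
PUSH -8 : [0, -8]
SWAP    : [-8, 0]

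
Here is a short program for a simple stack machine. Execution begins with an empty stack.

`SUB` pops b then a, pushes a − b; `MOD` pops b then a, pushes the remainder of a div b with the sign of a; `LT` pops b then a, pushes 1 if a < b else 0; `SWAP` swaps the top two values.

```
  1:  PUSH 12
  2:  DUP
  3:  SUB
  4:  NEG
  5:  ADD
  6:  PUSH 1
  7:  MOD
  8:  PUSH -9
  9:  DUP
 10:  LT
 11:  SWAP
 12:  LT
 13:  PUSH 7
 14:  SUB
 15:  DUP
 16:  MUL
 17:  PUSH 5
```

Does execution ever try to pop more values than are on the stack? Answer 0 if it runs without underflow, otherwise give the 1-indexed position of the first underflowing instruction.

PUSH 12 → [12]
DUP     → [12, 12]
SUB     → [0]
NEG     → [0]
ADD  — needs 2 operands, stack has 1 → underflow

5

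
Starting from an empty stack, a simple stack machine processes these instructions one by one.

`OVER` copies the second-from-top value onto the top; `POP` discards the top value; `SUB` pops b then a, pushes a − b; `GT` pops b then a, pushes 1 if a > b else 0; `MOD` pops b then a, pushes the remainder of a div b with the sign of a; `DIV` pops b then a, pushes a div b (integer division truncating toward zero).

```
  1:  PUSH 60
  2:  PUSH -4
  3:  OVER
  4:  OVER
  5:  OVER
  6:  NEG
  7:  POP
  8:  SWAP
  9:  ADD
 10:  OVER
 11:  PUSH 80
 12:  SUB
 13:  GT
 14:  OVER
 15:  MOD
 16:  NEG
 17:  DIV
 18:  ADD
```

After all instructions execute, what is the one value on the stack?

PUSH 60 -> [60]
PUSH -4 -> [60, -4]
OVER    -> [60, -4, 60]
OVER    -> [60, -4, 60, -4]
OVER    -> [60, -4, 60, -4, 60]
NEG     -> [60, -4, 60, -4, -60]
POP     -> [60, -4, 60, -4]
SWAP    -> [60, -4, -4, 60]
ADD     -> [60, -4, 56]
OVER    -> [60, -4, 56, -4]
PUSH 80 -> [60, -4, 56, -4, 80]
SUB     -> [60, -4, 56, -84]
GT      -> [60, -4, 1]
OVER    -> [60, -4, 1, -4]
MOD     -> [60, -4, 1]
NEG     -> [60, -4, -1]
DIV     -> [60, 4]
ADD     -> [64]

64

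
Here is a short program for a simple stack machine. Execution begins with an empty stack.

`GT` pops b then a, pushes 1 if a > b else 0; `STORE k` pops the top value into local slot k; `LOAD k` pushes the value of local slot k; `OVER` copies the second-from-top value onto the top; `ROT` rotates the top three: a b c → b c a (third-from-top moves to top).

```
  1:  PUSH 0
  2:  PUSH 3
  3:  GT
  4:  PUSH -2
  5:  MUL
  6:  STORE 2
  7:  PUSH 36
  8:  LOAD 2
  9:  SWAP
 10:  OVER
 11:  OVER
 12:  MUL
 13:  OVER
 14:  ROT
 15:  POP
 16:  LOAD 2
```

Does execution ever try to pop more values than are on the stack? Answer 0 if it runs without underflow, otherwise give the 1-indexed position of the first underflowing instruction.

0

PUSH 0   0
PUSH 3   0 3
GT       0
PUSH -2  0 -2
MUL      0
STORE 2  (empty)
PUSH 36  36
LOAD 2   36 0
SWAP     0 36
OVER     0 36 0
OVER     0 36 0 36
MUL      0 36 0
OVER     0 36 0 36
ROT      0 0 36 36
POP      0 0 36
LOAD 2   0 0 36 0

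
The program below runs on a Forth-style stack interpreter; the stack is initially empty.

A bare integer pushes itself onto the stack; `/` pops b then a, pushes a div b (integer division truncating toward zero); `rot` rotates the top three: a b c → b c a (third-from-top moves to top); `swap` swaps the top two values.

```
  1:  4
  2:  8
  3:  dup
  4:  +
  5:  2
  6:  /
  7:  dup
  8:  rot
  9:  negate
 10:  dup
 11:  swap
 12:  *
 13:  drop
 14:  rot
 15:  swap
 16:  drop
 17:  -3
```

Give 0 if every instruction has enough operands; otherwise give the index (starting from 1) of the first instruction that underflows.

14

4      -> 4
8      -> 4 8
dup    -> 4 8 8
+      -> 4 16
2      -> 4 16 2
/      -> 4 8
dup    -> 4 8 8
rot    -> 8 8 4
negate -> 8 8 -4
dup    -> 8 8 -4 -4
swap   -> 8 8 -4 -4
*      -> 8 8 16
drop   -> 8 8
rot  — needs 3 operands, stack has 2 → underflow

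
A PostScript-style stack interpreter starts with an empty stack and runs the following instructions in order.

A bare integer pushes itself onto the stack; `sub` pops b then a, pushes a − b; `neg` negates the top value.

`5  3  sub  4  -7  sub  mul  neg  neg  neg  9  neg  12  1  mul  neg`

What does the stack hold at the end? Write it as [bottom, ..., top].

5   -> [5]
3   -> [5, 3]
sub -> [2]
4   -> [2, 4]
-7  -> [2, 4, -7]
sub -> [2, 11]
mul -> [22]
neg -> [-22]
neg -> [22]
neg -> [-22]
9   -> [-22, 9]
neg -> [-22, -9]
12  -> [-22, -9, 12]
1   -> [-22, -9, 12, 1]
mul -> [-22, -9, 12]
neg -> [-22, -9, -12]

[-22, -9, -12]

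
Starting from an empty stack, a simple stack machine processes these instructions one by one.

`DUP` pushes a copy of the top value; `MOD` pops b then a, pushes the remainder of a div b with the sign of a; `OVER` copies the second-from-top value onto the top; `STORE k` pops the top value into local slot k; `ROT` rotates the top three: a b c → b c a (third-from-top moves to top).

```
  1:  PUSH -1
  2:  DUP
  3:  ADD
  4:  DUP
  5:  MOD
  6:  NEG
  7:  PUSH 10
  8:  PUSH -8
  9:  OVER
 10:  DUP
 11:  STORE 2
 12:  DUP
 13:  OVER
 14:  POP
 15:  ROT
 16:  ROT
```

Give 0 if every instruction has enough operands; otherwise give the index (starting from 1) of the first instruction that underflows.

PUSH -1  -1
DUP      -1 -1
ADD      -2
DUP      -2 -2
MOD      0
NEG      0
PUSH 10  0 10
PUSH -8  0 10 -8
OVER     0 10 -8 10
DUP      0 10 -8 10 10
STORE 2  0 10 -8 10
DUP      0 10 -8 10 10
OVER     0 10 -8 10 10 10
POP      0 10 -8 10 10
ROT      0 10 10 10 -8
ROT      0 10 10 -8 10

0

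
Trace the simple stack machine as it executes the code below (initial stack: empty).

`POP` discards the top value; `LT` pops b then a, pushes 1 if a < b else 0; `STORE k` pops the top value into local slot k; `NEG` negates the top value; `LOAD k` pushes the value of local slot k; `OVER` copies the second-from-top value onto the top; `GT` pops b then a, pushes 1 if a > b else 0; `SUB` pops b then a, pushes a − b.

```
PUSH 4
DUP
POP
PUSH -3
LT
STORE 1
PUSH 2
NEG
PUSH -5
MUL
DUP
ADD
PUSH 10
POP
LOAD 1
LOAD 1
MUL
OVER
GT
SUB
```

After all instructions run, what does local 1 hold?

0

PUSH 4   4
DUP      4 4
POP      4
PUSH -3  4 -3
LT       0
STORE 1  (empty)
PUSH 2   2
NEG      -2
PUSH -5  -2 -5
MUL      10
DUP      10 10
ADD      20
PUSH 10  20 10
POP      20
LOAD 1   20 0
LOAD 1   20 0 0
MUL      20 0
OVER     20 0 20
GT       20 0
SUB      20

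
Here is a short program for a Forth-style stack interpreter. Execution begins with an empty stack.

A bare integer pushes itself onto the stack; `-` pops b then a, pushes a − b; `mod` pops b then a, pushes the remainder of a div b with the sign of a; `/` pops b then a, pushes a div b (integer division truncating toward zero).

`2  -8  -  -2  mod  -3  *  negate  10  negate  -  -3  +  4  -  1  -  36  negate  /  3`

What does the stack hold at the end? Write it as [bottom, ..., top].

[0, 3]

2       2
-8      2 -8
-       10
-2      10 -2
mod     0
-3      0 -3
*       0
negate  0
10      0 10
negate  0 -10
-       10
-3      10 -3
+       7
4       7 4
-       3
1       3 1
-       2
36      2 36
negate  2 -36
/       0
3       0 3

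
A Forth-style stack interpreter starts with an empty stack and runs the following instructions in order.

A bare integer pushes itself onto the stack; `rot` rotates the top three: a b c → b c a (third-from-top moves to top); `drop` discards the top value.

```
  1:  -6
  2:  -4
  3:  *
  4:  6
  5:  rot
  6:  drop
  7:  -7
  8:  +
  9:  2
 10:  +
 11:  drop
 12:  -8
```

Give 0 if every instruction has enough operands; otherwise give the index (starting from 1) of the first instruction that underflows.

-6 : [-6]
-4 : [-6, -4]
*  : [24]
6  : [24, 6]
rot  — needs 3 operands, stack has 2 → underflow

5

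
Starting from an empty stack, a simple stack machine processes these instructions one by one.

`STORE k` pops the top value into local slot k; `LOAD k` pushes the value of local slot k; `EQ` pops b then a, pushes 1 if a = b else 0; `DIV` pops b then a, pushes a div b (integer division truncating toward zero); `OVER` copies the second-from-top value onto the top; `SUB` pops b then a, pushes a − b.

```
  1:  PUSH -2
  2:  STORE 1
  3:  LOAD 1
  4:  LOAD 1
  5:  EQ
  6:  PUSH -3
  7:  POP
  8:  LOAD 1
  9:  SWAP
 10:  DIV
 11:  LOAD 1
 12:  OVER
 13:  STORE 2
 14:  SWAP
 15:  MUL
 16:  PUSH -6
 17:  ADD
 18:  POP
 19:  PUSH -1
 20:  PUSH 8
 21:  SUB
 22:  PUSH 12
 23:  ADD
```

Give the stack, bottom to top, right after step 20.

PUSH -2  -2
STORE 1  (empty)
LOAD 1   -2
LOAD 1   -2 -2
EQ       1
PUSH -3  1 -3
POP      1
LOAD 1   1 -2
SWAP     -2 1
DIV      -2
LOAD 1   -2 -2
OVER     -2 -2 -2
STORE 2  -2 -2
SWAP     -2 -2
MUL      4
PUSH -6  4 -6
ADD      -2
POP      (empty)
PUSH -1  -1
PUSH 8   -1 8

[-1, 8]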